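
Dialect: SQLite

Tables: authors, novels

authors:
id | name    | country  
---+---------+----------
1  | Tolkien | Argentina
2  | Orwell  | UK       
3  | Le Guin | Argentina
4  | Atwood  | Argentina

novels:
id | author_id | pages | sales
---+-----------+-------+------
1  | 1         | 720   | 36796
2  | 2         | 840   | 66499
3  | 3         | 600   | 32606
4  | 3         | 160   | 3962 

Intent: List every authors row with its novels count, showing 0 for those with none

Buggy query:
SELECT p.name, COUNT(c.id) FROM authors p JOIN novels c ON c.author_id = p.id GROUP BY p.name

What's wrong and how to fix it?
Bug: INNER JOIN drops authors rows that have no matching novels rows

Fix: Switch to LEFT JOIN to retain unmatched parent rows

Corrected query:
SELECT p.name, COUNT(c.id) FROM authors p LEFT JOIN novels c ON c.author_id = p.id GROUP BY p.name

Result:
name    | COUNT(c.id)
--------+------------
Atwood  | 0          
Le Guin | 2          
Orwell  | 1          
Tolkien | 1          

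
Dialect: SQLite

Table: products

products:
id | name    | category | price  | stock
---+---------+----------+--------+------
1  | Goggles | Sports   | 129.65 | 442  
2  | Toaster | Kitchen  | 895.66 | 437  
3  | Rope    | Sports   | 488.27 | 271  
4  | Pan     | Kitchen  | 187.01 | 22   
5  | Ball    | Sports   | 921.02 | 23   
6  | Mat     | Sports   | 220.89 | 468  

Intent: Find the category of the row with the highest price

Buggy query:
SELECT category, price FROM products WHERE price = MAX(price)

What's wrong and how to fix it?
Bug: MAX(price) is an aggregate and cannot be used directly in WHERE

Fix: Wrap MAX in a scalar subquery so WHERE compares against a single value

Corrected query:
SELECT category, price FROM products WHERE price = (SELECT MAX(price) FROM products)

Result:
category | price 
---------+-------
Sports   | 921.02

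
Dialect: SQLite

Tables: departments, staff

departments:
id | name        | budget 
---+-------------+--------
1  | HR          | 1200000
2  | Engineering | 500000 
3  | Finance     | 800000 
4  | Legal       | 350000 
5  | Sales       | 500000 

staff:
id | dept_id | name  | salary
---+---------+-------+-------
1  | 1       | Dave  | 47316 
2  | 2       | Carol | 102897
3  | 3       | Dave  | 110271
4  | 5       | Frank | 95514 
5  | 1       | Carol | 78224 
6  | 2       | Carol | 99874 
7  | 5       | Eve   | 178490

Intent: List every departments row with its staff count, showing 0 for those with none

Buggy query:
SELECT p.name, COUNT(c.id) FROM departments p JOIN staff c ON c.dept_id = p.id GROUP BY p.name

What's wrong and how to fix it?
Bug: INNER JOIN drops departments rows that have no matching staff rows

Fix: Use LEFT JOIN so parents without children still appear (COUNT(c.id) gives 0)

Corrected query:
SELECT p.name, COUNT(c.id) FROM departments p LEFT JOIN staff c ON c.dept_id = p.id GROUP BY p.name

Result:
name        | COUNT(c.id)
------------+------------
Engineering | 2          
Finance     | 1          
HR          | 2          
Legal       | 0          
Sales       | 2          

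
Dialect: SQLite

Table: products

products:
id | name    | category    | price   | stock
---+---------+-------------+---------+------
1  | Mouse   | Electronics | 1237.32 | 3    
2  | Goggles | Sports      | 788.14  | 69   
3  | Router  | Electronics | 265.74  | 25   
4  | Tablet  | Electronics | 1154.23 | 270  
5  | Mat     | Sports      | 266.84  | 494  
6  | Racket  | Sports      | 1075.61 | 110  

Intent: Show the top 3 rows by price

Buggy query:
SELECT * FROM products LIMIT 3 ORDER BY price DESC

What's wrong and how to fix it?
Bug: ORDER BY cannot follow LIMIT; LIMIT is the final clause

Fix: Swap the clauses: ORDER BY first, then LIMIT

Corrected query:
SELECT * FROM products ORDER BY price DESC LIMIT 3

Result:
id | name   | category    | price   | stock
---+--------+-------------+---------+------
1  | Mouse  | Electronics | 1237.32 | 3    
4  | Tablet | Electronics | 1154.23 | 270  
6  | Racket | Sports      | 1075.61 | 110  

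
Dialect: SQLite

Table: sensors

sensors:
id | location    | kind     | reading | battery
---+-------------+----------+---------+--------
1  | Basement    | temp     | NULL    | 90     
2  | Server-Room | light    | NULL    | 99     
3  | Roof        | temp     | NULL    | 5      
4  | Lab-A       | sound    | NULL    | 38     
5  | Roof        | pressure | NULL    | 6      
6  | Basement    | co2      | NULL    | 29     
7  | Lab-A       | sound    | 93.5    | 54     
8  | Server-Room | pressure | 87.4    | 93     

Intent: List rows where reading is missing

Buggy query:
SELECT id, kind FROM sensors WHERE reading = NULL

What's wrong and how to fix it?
Bug: '= NULL' is always unknown in SQL three-valued logic, so no rows match

Fix: Use IS NULL to test for NULL

Corrected query:
SELECT id, kind FROM sensors WHERE reading IS NULL

Result:
id | kind    
---+---------
1  | temp    
2  | light   
3  | temp    
4  | sound   
5  | pressure
6  | co2     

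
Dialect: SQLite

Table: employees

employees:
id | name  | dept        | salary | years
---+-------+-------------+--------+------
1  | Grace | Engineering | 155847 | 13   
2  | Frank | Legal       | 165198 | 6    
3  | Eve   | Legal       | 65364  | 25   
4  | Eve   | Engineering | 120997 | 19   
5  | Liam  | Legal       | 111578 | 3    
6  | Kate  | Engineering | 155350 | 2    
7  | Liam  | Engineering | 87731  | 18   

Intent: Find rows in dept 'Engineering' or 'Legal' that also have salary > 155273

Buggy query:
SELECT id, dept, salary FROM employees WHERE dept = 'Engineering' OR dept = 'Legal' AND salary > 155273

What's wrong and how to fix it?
Bug: AND binds tighter than OR, so this parses as dept = 'Engineering' OR (dept = 'Legal' AND salary > 155273)

Fix: Add parentheses around the OR so the AND applies to both alternatives

Corrected query:
SELECT id, dept, salary FROM employees WHERE (dept = 'Engineering' OR dept = 'Legal') AND salary > 155273

Result:
id | dept        | salary
---+-------------+-------
1  | Engineering | 155847
2  | Legal       | 165198
6  | Engineering | 155350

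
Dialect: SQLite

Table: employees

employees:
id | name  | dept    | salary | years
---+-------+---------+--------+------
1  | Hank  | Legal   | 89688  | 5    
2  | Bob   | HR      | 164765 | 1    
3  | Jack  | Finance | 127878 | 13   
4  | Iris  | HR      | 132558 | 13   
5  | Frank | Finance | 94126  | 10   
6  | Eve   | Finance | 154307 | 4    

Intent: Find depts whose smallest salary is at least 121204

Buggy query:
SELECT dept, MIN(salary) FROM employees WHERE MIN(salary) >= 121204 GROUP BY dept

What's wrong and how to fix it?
Bug: Aggregates like MIN are computed per group after WHERE runs

Fix: Replace WHERE with HAVING after the GROUP BY

Corrected query:
SELECT dept, MIN(salary) FROM employees GROUP BY dept HAVING MIN(salary) >= 121204

Result:
dept | MIN(salary)
-----+------------
HR   | 132558     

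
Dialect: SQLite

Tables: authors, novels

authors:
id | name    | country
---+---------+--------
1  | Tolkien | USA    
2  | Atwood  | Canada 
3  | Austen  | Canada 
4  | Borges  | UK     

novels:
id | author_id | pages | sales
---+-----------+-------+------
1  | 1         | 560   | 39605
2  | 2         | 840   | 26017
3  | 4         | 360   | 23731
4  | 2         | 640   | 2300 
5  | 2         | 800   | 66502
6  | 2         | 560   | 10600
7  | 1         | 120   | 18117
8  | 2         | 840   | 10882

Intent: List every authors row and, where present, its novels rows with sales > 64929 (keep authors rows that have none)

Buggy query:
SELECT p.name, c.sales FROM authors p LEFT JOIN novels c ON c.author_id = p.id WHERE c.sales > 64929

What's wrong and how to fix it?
Bug: A WHERE condition on the right-hand table after LEFT JOIN drops unmatched parents

Fix: Put 'c.sales > 64929' in the JOIN's ON clause instead of WHERE

Corrected query:
SELECT p.name, c.sales FROM authors p LEFT JOIN novels c ON c.author_id = p.id AND c.sales > 64929

Result:
name    | sales
--------+------
Tolkien | NULL 
Atwood  | 66502
Austen  | NULL 
Borges  | NULL 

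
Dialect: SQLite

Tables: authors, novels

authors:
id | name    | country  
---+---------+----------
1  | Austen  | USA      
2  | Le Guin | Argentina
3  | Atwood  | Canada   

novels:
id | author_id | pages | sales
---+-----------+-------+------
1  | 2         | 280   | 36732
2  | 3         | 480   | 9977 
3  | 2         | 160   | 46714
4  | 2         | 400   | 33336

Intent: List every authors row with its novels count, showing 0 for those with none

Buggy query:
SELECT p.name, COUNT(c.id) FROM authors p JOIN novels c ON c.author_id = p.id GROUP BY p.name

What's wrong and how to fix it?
Bug: An inner join excludes parents with zero children

Fix: Switch to LEFT JOIN to retain unmatched parent rows

Corrected query:
SELECT p.name, COUNT(c.id) FROM authors p LEFT JOIN novels c ON c.author_id = p.id GROUP BY p.name

Result:
name    | COUNT(c.id)
--------+------------
Atwood  | 1          
Austen  | 0          
Le Guin | 3          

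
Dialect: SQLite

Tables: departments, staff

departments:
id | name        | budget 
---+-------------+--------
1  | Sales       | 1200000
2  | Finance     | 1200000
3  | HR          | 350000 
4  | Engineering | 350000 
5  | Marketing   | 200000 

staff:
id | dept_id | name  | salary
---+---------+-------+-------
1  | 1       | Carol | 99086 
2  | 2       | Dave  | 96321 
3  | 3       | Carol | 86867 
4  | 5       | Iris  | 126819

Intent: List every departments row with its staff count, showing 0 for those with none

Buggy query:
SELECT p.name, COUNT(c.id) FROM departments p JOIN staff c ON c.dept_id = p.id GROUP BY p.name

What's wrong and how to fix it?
Bug: INNER JOIN drops departments rows that have no matching staff rows

Fix: Switch to LEFT JOIN to retain unmatched parent rows

Corrected query:
SELECT p.name, COUNT(c.id) FROM departments p LEFT JOIN staff c ON c.dept_id = p.id GROUP BY p.name

Result:
name        | COUNT(c.id)
------------+------------
Engineering | 0          
Finance     | 1          
HR          | 1          
Marketing   | 1          
Sales       | 1          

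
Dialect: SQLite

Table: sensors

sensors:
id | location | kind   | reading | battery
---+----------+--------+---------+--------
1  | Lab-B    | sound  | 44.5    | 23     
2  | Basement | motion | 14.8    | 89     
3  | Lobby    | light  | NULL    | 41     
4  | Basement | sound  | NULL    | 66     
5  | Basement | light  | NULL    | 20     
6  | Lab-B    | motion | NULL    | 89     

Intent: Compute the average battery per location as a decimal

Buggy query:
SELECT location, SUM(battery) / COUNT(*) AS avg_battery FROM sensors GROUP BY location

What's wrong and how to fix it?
Bug: Both operands are integers, so '/' performs integer division and truncates

Fix: Cast one side to REAL so the division keeps the fractional part

Corrected query:
SELECT location, SUM(battery) * 1.0 / COUNT(*) AS avg_battery FROM sensors GROUP BY location

Result:
location | avg_battery
---------+------------
Basement | 58.333333  
Lab-B    | 56         
Lobby    | 41         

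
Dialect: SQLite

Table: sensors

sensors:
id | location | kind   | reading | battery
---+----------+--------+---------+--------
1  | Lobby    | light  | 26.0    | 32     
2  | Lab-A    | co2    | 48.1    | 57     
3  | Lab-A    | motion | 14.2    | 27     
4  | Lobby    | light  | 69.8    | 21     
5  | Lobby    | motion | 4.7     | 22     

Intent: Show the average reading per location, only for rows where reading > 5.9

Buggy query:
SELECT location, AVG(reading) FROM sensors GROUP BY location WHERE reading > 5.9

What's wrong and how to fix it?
Bug: Row-level WHERE must come before GROUP BY in the clause order

Fix: Place WHERE between FROM and GROUP BY

Corrected query:
SELECT location, AVG(reading) FROM sensors WHERE reading > 5.9 GROUP BY location

Result:
location | AVG(reading)
---------+-------------
Lab-A    | 31.15       
Lobby    | 47.9        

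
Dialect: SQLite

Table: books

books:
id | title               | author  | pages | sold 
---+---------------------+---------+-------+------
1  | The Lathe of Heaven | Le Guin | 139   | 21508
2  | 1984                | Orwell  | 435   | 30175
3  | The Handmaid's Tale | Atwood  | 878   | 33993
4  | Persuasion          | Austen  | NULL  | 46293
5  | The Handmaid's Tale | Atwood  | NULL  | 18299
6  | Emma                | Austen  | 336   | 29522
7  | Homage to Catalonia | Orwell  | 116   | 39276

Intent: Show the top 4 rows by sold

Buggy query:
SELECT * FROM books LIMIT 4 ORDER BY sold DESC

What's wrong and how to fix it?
Bug: ORDER BY cannot follow LIMIT; LIMIT is the final clause

Fix: Sort with ORDER BY, then apply LIMIT

Corrected query:
SELECT * FROM books ORDER BY sold DESC LIMIT 4

Result:
id | title               | author | pages | sold 
---+---------------------+--------+-------+------
4  | Persuasion          | Austen | NULL  | 46293
7  | Homage to Catalonia | Orwell | 116   | 39276
3  | The Handmaid's Tale | Atwood | 878   | 33993
2  | 1984                | Orwell | 435   | 30175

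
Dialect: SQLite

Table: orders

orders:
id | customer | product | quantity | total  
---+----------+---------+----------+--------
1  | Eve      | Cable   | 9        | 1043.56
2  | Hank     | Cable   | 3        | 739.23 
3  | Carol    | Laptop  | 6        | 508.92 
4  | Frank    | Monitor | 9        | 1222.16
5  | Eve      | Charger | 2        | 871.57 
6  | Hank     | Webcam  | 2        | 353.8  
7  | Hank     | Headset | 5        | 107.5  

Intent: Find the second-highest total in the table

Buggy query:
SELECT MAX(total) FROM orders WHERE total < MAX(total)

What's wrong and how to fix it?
Bug: MAX(total) on the right of the comparison is an aggregate-in-WHERE error

Fix: Put the inner MAX in a scalar subquery

Corrected query:
SELECT MAX(total) FROM orders WHERE total < (SELECT MAX(total) FROM orders)

Result:
MAX(total)
----------
1043.56   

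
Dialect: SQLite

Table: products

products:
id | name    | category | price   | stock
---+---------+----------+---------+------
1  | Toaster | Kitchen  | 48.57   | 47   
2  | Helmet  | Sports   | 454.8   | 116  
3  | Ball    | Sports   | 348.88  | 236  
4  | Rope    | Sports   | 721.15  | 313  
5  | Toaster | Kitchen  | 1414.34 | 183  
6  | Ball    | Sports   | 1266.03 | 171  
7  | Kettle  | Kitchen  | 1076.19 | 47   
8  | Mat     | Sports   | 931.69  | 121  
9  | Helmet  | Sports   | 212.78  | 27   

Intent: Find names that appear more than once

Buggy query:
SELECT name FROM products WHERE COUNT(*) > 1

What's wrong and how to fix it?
Bug: COUNT(*) is an aggregate and cannot be used in WHERE

Fix: GROUP BY name, then filter groups with HAVING COUNT(*) > 1

Corrected query:
SELECT name FROM products GROUP BY name HAVING COUNT(*) > 1

Result:
name   
-------
Ball   
Helmet 
Toaster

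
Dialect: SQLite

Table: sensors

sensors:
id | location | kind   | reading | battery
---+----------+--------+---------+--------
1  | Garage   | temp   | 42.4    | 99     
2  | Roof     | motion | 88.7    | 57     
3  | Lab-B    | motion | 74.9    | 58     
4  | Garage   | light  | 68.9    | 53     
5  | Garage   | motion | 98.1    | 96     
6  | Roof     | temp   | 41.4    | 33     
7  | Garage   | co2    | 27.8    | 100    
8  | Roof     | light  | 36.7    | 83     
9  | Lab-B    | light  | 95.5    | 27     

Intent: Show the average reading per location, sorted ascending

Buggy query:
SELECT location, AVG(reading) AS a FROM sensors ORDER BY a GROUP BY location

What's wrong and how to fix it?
Bug: ORDER BY appears before GROUP BY; SQL clause order requires GROUP BY first

Fix: Move ORDER BY to the end, after GROUP BY

Corrected query:
SELECT location, AVG(reading) AS a FROM sensors GROUP BY location ORDER BY a

Result:
location | a   
---------+-----
Roof     | 55.6
Garage   | 59.3
Lab-B    | 85.2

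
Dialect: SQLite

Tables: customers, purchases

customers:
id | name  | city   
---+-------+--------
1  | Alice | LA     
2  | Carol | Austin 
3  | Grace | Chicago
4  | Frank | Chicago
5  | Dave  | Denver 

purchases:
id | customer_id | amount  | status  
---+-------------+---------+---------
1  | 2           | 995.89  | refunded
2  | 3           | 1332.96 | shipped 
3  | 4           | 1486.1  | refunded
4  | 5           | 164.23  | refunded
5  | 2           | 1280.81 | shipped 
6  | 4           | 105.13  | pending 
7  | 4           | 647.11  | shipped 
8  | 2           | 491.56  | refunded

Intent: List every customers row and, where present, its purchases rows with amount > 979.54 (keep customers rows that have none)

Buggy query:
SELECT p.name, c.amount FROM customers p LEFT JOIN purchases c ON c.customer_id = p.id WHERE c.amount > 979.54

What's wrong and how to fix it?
Bug: Filtering c.amount in WHERE discards the NULL rows produced by LEFT JOIN, turning it into an inner join

Fix: Move the right-table condition into the ON clause so unmatched parents are kept

Corrected query:
SELECT p.name, c.amount FROM customers p LEFT JOIN purchases c ON c.customer_id = p.id AND c.amount > 979.54

Result:
name  | amount 
------+--------
Alice | NULL   
Carol | 995.89 
Carol | 1280.81
Grace | 1332.96
Frank | 1486.1 
Dave  | NULL   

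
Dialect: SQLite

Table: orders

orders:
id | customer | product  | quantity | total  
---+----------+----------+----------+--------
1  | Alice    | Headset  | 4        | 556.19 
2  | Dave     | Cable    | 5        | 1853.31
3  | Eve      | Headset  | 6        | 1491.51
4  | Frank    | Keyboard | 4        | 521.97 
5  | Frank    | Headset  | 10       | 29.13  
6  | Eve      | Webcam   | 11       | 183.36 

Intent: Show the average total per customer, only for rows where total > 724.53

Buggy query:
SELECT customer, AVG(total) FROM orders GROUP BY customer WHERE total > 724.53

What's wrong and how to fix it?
Bug: WHERE cannot follow GROUP BY

Fix: Move the WHERE clause before GROUP BY

Corrected query:
SELECT customer, AVG(total) FROM orders WHERE total > 724.53 GROUP BY customer

Result:
customer | AVG(total)
---------+-----------
Dave     | 1853.31   
Eve      | 1491.51   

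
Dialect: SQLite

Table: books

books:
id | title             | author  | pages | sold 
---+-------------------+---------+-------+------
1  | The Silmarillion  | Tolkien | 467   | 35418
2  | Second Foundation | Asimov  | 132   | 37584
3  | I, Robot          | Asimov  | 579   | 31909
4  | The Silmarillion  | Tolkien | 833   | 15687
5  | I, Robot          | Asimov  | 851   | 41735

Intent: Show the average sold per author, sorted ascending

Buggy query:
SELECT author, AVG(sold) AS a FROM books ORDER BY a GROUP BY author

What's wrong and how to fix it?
Bug: ORDER BY appears before GROUP BY; SQL clause order requires GROUP BY first

Fix: Move ORDER BY to the end, after GROUP BY

Corrected query:
SELECT author, AVG(sold) AS a FROM books GROUP BY author ORDER BY a

Result:
author  | a      
--------+--------
Tolkien | 25552.5
Asimov  | 37076  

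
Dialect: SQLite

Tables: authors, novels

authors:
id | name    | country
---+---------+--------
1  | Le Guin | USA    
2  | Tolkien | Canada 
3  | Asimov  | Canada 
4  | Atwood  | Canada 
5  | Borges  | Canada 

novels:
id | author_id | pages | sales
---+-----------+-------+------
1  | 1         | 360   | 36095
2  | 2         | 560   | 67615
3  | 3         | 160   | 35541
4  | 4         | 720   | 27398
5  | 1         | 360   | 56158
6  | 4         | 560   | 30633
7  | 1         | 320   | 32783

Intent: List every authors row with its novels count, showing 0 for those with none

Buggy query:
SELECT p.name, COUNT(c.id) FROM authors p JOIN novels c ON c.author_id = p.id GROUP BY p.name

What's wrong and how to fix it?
Bug: INNER JOIN drops authors rows that have no matching novels rows

Fix: Use LEFT JOIN so parents without children still appear (COUNT(c.id) gives 0)

Corrected query:
SELECT p.name, COUNT(c.id) FROM authors p LEFT JOIN novels c ON c.author_id = p.id GROUP BY p.name

Result:
name    | COUNT(c.id)
--------+------------
Asimov  | 1          
Atwood  | 2          
Borges  | 0          
Le Guin | 3          
Tolkien | 1          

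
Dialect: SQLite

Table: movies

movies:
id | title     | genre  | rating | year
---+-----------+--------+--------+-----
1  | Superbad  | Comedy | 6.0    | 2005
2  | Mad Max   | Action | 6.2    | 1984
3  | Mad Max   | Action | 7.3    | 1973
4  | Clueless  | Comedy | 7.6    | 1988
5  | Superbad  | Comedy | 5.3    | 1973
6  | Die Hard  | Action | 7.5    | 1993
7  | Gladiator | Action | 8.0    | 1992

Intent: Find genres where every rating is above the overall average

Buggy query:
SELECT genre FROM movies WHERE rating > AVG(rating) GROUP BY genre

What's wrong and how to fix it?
Bug: AVG() is an aggregate; it can't sit directly in WHERE

Fix: Compute the overall average in a scalar subquery and compare each group's MIN against it in HAVING

Corrected query:
SELECT genre FROM movies GROUP BY genre HAVING MIN(rating) > (SELECT AVG(rating) FROM movies)

Result:
(no rows)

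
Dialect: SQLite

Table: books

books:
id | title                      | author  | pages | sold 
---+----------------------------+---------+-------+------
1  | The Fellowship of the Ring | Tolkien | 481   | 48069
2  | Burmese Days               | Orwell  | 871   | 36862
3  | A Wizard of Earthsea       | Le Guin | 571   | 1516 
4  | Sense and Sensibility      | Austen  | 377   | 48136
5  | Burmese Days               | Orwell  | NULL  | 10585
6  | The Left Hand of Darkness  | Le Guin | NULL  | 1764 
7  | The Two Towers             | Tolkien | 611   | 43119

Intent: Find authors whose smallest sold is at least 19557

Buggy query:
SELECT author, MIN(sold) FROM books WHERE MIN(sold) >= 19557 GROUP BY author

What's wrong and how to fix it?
Bug: Aggregates like MIN are computed per group after WHERE runs

Fix: Use HAVING for the per-group MIN condition

Corrected query:
SELECT author, MIN(sold) FROM books GROUP BY author HAVING MIN(sold) >= 19557

Result:
author  | MIN(sold)
--------+----------
Austen  | 48136    
Tolkien | 43119    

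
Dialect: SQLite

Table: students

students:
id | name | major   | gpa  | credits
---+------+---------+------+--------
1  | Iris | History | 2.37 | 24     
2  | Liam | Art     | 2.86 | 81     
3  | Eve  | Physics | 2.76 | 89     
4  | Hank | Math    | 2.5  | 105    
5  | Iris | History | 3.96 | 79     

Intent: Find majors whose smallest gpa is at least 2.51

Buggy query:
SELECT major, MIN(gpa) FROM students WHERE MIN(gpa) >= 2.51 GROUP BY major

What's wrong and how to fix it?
Bug: Aggregates like MIN are computed per group after WHERE runs

Fix: Replace WHERE with HAVING after the GROUP BY

Corrected query:
SELECT major, MIN(gpa) FROM students GROUP BY major HAVING MIN(gpa) >= 2.51

Result:
major   | MIN(gpa)
--------+---------
Art     | 2.86    
Physics | 2.76    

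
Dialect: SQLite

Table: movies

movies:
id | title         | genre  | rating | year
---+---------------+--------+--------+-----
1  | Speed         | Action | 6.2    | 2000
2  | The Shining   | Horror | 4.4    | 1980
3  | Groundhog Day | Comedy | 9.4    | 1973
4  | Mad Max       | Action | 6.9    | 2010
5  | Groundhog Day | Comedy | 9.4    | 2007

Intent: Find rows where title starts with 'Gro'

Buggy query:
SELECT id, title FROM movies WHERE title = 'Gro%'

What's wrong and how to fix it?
Bug: Wildcards only work with LIKE; '=' treats '%' as a literal character

Fix: Replace '=' with LIKE so 'Gro%' is treated as a pattern

Corrected query:
SELECT id, title FROM movies WHERE title LIKE 'Gro%'

Result:
id | title        
---+--------------
3  | Groundhog Day
5  | Groundhog Day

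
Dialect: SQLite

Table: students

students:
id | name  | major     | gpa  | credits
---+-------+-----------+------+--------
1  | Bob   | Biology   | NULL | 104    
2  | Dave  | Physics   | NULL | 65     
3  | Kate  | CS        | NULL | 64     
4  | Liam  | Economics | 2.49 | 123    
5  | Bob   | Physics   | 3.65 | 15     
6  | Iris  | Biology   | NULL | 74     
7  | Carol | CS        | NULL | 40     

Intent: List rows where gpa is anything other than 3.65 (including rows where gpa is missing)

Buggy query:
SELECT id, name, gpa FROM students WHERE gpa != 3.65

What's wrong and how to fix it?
Bug: 'gpa != 3.65' is unknown when gpa is NULL, so NULL rows are silently excluded

Fix: Add an explicit OR gpa IS NULL to include the missing-value rows

Corrected query:
SELECT id, name, gpa FROM students WHERE gpa != 3.65 OR gpa IS NULL

Result:
id | name  | gpa 
---+-------+-----
1  | Bob   | NULL
2  | Dave  | NULL
3  | Kate  | NULL
4  | Liam  | 2.49
6  | Iris  | NULL
7  | Carol | NULL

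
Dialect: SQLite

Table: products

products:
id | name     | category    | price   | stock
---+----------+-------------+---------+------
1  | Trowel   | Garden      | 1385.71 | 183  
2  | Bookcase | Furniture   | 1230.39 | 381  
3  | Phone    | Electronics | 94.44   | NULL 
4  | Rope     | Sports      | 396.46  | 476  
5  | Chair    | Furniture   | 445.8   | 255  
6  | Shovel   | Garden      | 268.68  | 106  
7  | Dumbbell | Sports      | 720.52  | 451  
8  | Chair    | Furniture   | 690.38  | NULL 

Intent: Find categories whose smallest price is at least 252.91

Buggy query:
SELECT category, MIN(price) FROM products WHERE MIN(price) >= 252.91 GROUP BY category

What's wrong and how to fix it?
Bug: Aggregates like MIN are computed per group after WHERE runs

Fix: Replace WHERE with HAVING after the GROUP BY

Corrected query:
SELECT category, MIN(price) FROM products GROUP BY category HAVING MIN(price) >= 252.91

Result:
category  | MIN(price)
----------+-----------
Furniture | 445.8     
Garden    | 268.68    
Sports    | 396.46    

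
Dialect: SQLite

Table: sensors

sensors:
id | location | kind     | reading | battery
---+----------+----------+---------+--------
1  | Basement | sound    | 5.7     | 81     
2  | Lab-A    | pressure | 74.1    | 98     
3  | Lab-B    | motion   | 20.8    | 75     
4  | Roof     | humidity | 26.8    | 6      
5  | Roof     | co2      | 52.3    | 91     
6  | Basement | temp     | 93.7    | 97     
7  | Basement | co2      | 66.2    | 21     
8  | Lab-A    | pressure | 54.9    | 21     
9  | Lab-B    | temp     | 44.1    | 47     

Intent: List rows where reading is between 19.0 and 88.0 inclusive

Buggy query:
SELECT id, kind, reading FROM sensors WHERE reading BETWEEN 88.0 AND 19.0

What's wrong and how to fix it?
Bug: BETWEEN expects the lower bound first; with 88.0 AND 19.0 the range is empty

Fix: Write BETWEEN 19.0 AND 88.0

Corrected query:
SELECT id, kind, reading FROM sensors WHERE reading BETWEEN 19.0 AND 88.0

Result:
id | kind     | reading
---+----------+--------
2  | pressure | 74.1   
3  | motion   | 20.8   
4  | humidity | 26.8   
5  | co2      | 52.3   
7  | co2      | 66.2   
8  | pressure | 54.9   
9  | temp     | 44.1   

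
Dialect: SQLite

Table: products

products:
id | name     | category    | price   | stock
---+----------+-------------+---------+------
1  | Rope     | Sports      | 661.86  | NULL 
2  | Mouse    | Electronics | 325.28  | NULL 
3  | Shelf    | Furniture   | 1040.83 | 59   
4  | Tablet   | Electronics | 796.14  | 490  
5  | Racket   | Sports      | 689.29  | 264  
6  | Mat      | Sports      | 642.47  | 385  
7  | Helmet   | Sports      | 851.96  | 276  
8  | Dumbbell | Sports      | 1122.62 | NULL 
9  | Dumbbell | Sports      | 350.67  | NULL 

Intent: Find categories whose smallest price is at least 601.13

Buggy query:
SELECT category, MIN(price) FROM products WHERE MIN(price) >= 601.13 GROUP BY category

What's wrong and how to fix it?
Bug: Aggregates like MIN are computed per group after WHERE runs

Fix: Use HAVING for the per-group MIN condition

Corrected query:
SELECT category, MIN(price) FROM products GROUP BY category HAVING MIN(price) >= 601.13

Result:
category  | MIN(price)
----------+-----------
Furniture | 1040.83   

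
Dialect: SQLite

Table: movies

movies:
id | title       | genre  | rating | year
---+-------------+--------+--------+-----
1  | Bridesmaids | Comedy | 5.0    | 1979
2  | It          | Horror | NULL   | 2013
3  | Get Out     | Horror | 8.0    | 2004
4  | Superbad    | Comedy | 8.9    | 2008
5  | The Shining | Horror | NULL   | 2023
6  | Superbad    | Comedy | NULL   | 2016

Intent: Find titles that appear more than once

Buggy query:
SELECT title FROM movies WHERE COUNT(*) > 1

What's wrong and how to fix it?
Bug: WHERE can't reference COUNT(*); aggregates are computed after WHERE

Fix: GROUP BY title, then filter groups with HAVING COUNT(*) > 1

Corrected query:
SELECT title FROM movies GROUP BY title HAVING COUNT(*) > 1

Result:
title   
--------
Superbad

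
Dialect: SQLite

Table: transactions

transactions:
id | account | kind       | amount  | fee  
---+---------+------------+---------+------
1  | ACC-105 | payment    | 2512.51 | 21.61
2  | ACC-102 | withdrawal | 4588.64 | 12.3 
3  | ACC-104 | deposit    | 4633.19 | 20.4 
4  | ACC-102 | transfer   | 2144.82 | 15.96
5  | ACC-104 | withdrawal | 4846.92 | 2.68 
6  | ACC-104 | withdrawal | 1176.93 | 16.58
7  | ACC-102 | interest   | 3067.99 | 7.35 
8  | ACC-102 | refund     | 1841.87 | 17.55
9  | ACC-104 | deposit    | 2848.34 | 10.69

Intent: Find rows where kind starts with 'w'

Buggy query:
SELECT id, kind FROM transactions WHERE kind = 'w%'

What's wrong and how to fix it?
Bug: '=' compares the literal string including the % character; pattern matching needs LIKE

Fix: Use LIKE for wildcard pattern matching

Corrected query:
SELECT id, kind FROM transactions WHERE kind LIKE 'w%'

Result:
id | kind      
---+-----------
2  | withdrawal
5  | withdrawal
6  | withdrawal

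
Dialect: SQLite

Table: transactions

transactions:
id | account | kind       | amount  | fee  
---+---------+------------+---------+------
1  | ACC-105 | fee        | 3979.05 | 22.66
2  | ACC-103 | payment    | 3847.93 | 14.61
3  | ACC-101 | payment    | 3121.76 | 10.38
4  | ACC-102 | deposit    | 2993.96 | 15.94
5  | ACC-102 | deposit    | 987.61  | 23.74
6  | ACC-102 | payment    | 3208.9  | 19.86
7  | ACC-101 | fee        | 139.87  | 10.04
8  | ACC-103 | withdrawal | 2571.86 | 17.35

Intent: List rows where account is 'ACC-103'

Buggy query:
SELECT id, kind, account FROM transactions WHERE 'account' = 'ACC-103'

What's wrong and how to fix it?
Bug: 'account' in single quotes is a string literal, not the column; the comparison is literal-vs-literal and never true

Fix: Remove the quotes around the column name (or use double quotes for an identifier)

Corrected query:
SELECT id, kind, account FROM transactions WHERE account = 'ACC-103'

Result:
id | kind       | account
---+------------+--------
2  | payment    | ACC-103
8  | withdrawal | ACC-103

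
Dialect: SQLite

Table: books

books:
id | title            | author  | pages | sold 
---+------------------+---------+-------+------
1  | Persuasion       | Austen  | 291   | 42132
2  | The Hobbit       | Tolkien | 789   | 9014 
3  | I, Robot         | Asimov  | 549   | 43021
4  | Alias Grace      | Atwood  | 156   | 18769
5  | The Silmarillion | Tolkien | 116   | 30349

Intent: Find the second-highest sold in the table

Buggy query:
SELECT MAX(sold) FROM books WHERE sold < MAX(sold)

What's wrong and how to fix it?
Bug: The inner MAX is an aggregate inside WHERE, which is not allowed

Fix: Compute the overall MAX in a subquery, then take MAX of rows below it

Corrected query:
SELECT MAX(sold) FROM books WHERE sold < (SELECT MAX(sold) FROM books)

Result:
MAX(sold)
---------
42132    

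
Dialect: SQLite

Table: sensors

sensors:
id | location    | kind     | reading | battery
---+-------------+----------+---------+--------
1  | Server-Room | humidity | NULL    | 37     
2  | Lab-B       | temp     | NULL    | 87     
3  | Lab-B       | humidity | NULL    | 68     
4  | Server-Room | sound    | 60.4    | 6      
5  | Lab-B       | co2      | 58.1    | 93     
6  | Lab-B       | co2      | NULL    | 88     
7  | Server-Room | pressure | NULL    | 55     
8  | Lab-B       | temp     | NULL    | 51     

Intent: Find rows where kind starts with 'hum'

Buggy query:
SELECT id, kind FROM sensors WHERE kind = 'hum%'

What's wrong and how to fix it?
Bug: '=' compares the literal string including the % character; pattern matching needs LIKE

Fix: Replace '=' with LIKE so 'hum%' is treated as a pattern

Corrected query:
SELECT id, kind FROM sensors WHERE kind LIKE 'hum%'

Result:
id | kind    
---+---------
1  | humidity
3  | humidity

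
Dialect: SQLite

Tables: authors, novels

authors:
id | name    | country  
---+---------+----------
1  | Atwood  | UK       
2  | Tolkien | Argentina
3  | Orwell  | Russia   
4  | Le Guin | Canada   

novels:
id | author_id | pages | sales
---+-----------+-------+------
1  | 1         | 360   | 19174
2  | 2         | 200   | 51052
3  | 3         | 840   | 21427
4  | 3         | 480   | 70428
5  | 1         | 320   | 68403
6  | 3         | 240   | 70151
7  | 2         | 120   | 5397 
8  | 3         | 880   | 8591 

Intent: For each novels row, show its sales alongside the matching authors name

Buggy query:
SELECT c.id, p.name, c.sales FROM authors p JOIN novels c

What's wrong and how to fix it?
Bug: JOIN with no ON clause produces a cartesian product; every novels row pairs with every authors row

Fix: Specify the join condition linking the foreign key to the parent id

Corrected query:
SELECT c.id, p.name, c.sales FROM authors p JOIN novels c ON c.author_id = p.id

Result:
id | name    | sales
---+---------+------
1  | Atwood  | 19174
2  | Tolkien | 51052
3  | Orwell  | 21427
4  | Orwell  | 70428
5  | Atwood  | 68403
6  | Orwell  | 70151
7  | Tolkien | 5397 
8  | Orwell  | 8591 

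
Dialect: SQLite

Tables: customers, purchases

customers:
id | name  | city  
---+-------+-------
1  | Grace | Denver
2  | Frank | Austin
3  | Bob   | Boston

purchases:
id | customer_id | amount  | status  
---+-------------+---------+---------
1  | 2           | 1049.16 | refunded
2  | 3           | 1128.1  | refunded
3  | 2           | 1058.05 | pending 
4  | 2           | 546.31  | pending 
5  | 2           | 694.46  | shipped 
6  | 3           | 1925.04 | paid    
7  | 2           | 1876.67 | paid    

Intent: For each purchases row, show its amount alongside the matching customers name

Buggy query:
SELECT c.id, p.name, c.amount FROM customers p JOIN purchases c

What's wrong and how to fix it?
Bug: Missing join condition: each purchases row is matched to all customers rows instead of just its own

Fix: Add ON c.customer_id = p.id to the JOIN

Corrected query:
SELECT c.id, p.name, c.amount FROM customers p JOIN purchases c ON c.customer_id = p.id

Result:
id | name  | amount 
---+-------+--------
1  | Frank | 1049.16
2  | Bob   | 1128.1 
3  | Frank | 1058.05
4  | Frank | 546.31 
5  | Frank | 694.46 
6  | Bob   | 1925.04
7  | Frank | 1876.67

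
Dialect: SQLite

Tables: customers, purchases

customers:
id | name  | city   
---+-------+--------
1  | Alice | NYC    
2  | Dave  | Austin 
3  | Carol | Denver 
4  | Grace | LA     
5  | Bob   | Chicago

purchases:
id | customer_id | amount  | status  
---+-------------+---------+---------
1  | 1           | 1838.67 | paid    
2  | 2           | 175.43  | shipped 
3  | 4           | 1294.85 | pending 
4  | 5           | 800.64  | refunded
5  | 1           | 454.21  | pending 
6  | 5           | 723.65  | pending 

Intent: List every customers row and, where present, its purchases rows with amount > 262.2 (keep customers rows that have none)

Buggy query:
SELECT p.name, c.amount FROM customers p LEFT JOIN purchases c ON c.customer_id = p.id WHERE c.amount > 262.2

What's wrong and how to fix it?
Bug: Filtering c.amount in WHERE discards the NULL rows produced by LEFT JOIN, turning it into an inner join

Fix: Move the right-table condition into the ON clause so unmatched parents are kept

Corrected query:
SELECT p.name, c.amount FROM customers p LEFT JOIN purchases c ON c.customer_id = p.id AND c.amount > 262.2

Result:
name  | amount 
------+--------
Alice | 454.21 
Alice | 1838.67
Dave  | NULL   
Carol | NULL   
Grace | 1294.85
Bob   | 723.65 
Bob   | 800.64 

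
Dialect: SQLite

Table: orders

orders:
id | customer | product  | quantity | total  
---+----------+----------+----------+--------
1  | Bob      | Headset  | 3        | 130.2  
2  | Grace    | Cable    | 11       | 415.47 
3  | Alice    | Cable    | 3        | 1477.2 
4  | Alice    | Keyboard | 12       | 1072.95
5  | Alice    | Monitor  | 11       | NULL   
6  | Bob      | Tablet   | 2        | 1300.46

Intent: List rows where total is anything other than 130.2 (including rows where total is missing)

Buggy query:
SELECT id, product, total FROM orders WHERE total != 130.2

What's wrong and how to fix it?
Bug: 'total != 130.2' is unknown when total is NULL, so NULL rows are silently excluded

Fix: Handle NULL separately with IS NULL alongside the inequality

Corrected query:
SELECT id, product, total FROM orders WHERE total != 130.2 OR total IS NULL

Result:
id | product  | total  
---+----------+--------
2  | Cable    | 415.47 
3  | Cable    | 1477.2 
4  | Keyboard | 1072.95
5  | Monitor  | NULL   
6  | Tablet   | 1300.46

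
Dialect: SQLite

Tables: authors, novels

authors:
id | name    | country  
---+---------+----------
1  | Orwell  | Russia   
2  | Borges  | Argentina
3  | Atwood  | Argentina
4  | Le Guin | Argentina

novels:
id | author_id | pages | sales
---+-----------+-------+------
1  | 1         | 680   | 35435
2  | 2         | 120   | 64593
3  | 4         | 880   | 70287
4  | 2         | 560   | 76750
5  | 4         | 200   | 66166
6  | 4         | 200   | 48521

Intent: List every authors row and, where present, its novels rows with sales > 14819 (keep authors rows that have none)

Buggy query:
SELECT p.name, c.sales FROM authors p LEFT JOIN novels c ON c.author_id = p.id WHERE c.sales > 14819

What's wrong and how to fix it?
Bug: Filtering c.sales in WHERE discards the NULL rows produced by LEFT JOIN, turning it into an inner join

Fix: Move the right-table condition into the ON clause so unmatched parents are kept

Corrected query:
SELECT p.name, c.sales FROM authors p LEFT JOIN novels c ON c.author_id = p.id AND c.sales > 14819

Result:
name    | sales
--------+------
Orwell  | 35435
Borges  | 64593
Borges  | 76750
Atwood  | NULL 
Le Guin | 48521
Le Guin | 66166
Le Guin | 70287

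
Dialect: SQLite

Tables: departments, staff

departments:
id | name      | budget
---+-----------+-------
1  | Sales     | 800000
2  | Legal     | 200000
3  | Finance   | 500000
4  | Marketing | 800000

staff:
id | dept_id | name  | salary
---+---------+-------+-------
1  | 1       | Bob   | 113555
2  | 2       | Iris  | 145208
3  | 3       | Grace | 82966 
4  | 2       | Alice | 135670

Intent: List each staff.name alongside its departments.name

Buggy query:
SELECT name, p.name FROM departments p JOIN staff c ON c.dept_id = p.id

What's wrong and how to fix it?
Bug: Both tables have a 'name' column; the unqualified reference is ambiguous

Fix: Qualify the column with its table alias (c.name)

Corrected query:
SELECT c.name, p.name FROM departments p JOIN staff c ON c.dept_id = p.id

Result:
name  | name   
------+--------
Bob   | Sales  
Iris  | Legal  
Grace | Finance
Alice | Legal  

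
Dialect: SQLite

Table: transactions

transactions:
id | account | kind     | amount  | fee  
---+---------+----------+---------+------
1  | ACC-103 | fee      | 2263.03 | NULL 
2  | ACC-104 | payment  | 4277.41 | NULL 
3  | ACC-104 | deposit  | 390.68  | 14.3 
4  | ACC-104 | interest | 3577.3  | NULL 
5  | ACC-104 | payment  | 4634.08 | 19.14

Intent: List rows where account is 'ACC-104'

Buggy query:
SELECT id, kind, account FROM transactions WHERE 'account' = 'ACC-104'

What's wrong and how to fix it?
Bug: Single quotes denote string literals in SQL; the column name is being compared as a constant string

Fix: Remove the quotes around the column name (or use double quotes for an identifier)

Corrected query:
SELECT id, kind, account FROM transactions WHERE account = 'ACC-104'

Result:
id | kind     | account
---+----------+--------
2  | payment  | ACC-104
3  | deposit  | ACC-104
4  | interest | ACC-104
5  | payment  | ACC-104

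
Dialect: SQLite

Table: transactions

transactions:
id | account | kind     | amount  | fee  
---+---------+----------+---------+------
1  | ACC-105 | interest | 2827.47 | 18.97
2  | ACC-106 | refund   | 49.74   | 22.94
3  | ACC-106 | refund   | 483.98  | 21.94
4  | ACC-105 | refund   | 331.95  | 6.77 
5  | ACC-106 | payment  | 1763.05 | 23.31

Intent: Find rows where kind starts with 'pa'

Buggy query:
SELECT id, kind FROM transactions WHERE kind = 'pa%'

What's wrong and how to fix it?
Bug: Wildcards only work with LIKE; '=' treats '%' as a literal character

Fix: Use LIKE for wildcard pattern matching

Corrected query:
SELECT id, kind FROM transactions WHERE kind LIKE 'pa%'

Result:
id | kind   
---+--------
5  | payment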